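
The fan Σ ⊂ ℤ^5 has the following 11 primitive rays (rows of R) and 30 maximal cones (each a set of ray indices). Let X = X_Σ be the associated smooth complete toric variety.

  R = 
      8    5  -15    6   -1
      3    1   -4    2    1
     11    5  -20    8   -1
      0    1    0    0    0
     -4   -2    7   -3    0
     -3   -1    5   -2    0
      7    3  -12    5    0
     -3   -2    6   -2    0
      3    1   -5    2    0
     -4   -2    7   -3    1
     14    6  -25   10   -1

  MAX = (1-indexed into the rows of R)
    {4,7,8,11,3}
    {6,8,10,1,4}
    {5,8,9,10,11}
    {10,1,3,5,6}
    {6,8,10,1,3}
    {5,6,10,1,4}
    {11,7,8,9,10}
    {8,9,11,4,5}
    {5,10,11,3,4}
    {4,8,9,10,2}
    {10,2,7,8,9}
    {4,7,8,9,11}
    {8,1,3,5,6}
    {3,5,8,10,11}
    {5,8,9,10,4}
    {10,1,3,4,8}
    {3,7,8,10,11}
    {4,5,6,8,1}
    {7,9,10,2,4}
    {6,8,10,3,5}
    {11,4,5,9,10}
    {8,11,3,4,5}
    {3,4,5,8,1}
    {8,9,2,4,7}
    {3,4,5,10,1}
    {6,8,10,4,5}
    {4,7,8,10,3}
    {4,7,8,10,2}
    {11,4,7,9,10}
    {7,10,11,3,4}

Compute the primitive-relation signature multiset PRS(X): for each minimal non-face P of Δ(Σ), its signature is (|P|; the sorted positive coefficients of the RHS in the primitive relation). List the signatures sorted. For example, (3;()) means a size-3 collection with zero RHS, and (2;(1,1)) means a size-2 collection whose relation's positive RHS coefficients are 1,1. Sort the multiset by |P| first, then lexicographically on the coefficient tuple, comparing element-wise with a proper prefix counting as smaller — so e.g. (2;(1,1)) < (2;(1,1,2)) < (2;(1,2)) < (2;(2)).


18 minimal non-faces of Δ(Σ) (on 11 rays):

  {6,9}:  v_{6} + v_{9} = 0  →  sig = (2;())
  {3,9}:  v_{3} + v_{9} = v_{11}  →  sig = (2;(1))
  {5,7}:  v_{5} + v_{7} = v_{9}  →  sig = (2;(1))
  {6,11}:  v_{6} + v_{11} = v_{3}  →  sig = (2;(1))
  {1,9}:  v_{1} + v_{9} = v_{3} + v_{4}  →  sig = (2;(1,1))
  {2,6}:  v_{2} + v_{6} = v_{4} + v_{7} + v_{8} + v_{10}  →  sig = (2;(1,1,1,1))
  {6,7}:  v_{6} + v_{7} = v_{3} + v_{4} + v_{8} + v_{10}  →  sig = (2;(1,1,1,1))
  {1,2}:  v_{1} + v_{2} = v_{3} + 2·v_{4} + v_{7} + v_{8} + v_{10}  →  sig = (2;(1,1,1,1,2))
  {2,5}:  v_{2} + v_{5} = v_{4} + v_{8} + 2·v_{9} + v_{10}  →  sig = (2;(1,1,1,2))
  {1,7}:  v_{1} + v_{7} = 2·v_{3} + 2·v_{4} + v_{8} + v_{10}  →  sig = (2;(1,1,2,2))
  {1,11}:  v_{1} + v_{11} = 2·v_{3} + v_{4}  →  sig = (2;(1,2))
  {2,11}:  v_{2} + v_{11} = 2·v_{7} + v_{9}  →  sig = (2;(1,2))
  {2,3}:  v_{2} + v_{3} = 2·v_{7}  →  sig = (2;(2))
  {3,4,6}:  v_{3} + v_{4} + v_{6} = v_{1}  →  sig = (3;(1))
  {1,5,8,10}:  v_{1} + v_{5} + v_{8} + v_{10} = v_{6}  →  sig = (4;(1))
  {4,8,10,11}:  v_{4} + v_{8} + v_{10} + v_{11} = v_{7}  →  sig = (4;(1))
  {3,4,5,8,10}:  v_{3} + v_{4} + v_{5} + v_{8} + v_{10} = 0  →  sig = (5;())
  {4,7,8,9,10}:  v_{4} + v_{7} + v_{8} + v_{9} + v_{10} = v_{2}  →  sig = (5;(1))

Sorted signature multiset PRS(X):
    (2;())
    (2;(1))
    (2;(1))
    (2;(1))
    (2;(1,1))
    (2;(1,1,1,1))
    (2;(1,1,1,1))
    (2;(1,1,1,1,2))
    (2;(1,1,1,2))
    (2;(1,1,2,2))
    (2;(1,2))
    (2;(1,2))
    (2;(2))
    (3;(1))
    (4;(1))
    (4;(1))
    (5;())
    (5;(1))


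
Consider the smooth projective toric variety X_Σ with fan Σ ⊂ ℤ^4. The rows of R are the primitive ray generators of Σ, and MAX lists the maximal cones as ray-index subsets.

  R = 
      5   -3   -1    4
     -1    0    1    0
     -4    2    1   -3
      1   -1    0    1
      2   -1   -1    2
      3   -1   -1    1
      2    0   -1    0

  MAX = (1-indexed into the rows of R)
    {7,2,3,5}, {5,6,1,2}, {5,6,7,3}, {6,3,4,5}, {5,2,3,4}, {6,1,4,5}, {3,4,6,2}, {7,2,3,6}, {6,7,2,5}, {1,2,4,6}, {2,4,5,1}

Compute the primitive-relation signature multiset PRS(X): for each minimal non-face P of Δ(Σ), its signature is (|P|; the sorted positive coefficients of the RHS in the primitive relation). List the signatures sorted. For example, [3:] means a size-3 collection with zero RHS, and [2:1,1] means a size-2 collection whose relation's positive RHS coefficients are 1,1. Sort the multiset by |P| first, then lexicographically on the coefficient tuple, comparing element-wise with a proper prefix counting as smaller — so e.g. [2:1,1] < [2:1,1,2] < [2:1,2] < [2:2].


Δ(Σ) — 7 vertices, 5 min non-faces:

  P={1,3}:  v_{1} + v_{3} = v_{4}  so sig = [2:1]
  P={4,7}:  v_{4} + v_{7} = v_{6}  so sig = [2:1]
  P={1,7}:  v_{1} + v_{7} = v_{2} + v_{5} + 2·v_{6}  so sig = [2:1,1,2]
  P={2,3,5,6}:  v_{2} + v_{3} + v_{5} + v_{6} = 0  so sig = [4:]
  P={2,4,5,6}:  v_{2} + v_{4} + v_{5} + v_{6} = v_{1}  so sig = [4:1]

Sorted signature multiset PRS(X):
    [2:1]
    [2:1]
    [2:1,1,2]
    [4:]
    [4:1]


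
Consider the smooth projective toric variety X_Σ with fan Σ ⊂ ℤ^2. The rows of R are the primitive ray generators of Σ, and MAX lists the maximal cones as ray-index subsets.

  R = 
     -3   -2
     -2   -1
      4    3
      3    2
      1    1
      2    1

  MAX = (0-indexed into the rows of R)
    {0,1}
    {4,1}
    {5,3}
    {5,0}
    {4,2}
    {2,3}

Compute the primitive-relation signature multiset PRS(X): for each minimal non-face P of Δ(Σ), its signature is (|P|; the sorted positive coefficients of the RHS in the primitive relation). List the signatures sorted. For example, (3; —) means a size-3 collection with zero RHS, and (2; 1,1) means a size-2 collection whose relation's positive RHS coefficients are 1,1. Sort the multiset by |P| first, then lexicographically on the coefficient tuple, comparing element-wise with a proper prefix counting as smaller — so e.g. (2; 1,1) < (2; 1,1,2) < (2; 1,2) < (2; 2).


Minimal non-faces — 9 found among 6 rays, 6 max cones:

  P = {0,3}:  v_{0} + v_{3} = 0  ⇒ sig = (2; —)
  P = {1,5}:  v_{1} + v_{5} = 0  ⇒ sig = (2; —)
  P = {0,2}:  v_{0} + v_{2} = v_{4}  ⇒ sig = (2; 1)
  P = {0,4}:  v_{0} + v_{4} = v_{1}  ⇒ sig = (2; 1)
  P = {1,3}:  v_{1} + v_{3} = v_{4}  ⇒ sig = (2; 1)
  P = {3,4}:  v_{3} + v_{4} = v_{2}  ⇒ sig = (2; 1)
  P = {4,5}:  v_{4} + v_{5} = v_{3}  ⇒ sig = (2; 1)
  P = {1,2}:  v_{1} + v_{2} = 2·v_{4}  ⇒ sig = (2; 2)
  P = {2,5}:  v_{2} + v_{5} = 2·v_{3}  ⇒ sig = (2; 2)

Hence PRS(X_Σ) =
[(2; —), (2; —), (2; 1), (2; 1), (2; 1), (2; 1), (2; 1), (2; 2), (2; 2)]


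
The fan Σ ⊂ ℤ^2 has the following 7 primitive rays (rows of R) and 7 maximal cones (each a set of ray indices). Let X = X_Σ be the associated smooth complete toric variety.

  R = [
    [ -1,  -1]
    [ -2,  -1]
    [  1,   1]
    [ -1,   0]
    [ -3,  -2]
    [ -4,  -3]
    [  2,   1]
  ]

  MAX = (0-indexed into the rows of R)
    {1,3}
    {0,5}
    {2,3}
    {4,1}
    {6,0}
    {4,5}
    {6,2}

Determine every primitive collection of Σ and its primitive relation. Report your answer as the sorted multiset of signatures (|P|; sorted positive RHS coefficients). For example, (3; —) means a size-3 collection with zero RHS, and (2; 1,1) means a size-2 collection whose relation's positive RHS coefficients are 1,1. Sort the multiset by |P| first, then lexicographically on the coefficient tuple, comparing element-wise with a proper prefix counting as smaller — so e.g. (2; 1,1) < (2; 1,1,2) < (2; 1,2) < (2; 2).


Primitive collections (14):

  • {0,2}:  v_{0} + v_{2} = 0  ⟹  sig = (2; —)
  • {1,6}:  v_{1} + v_{6} = 0  ⟹  sig = (2; —)
  • {0,1}:  v_{0} + v_{1} = v_{4}  ⟹  sig = (2; 1)
  • {0,3}:  v_{0} + v_{3} = v_{1}  ⟹  sig = (2; 1)
  • {0,4}:  v_{0} + v_{4} = v_{5}  ⟹  sig = (2; 1)
  • {1,2}:  v_{1} + v_{2} = v_{3}  ⟹  sig = (2; 1)
  • {2,4}:  v_{2} + v_{4} = v_{1}  ⟹  sig = (2; 1)
  • {2,5}:  v_{2} + v_{5} = v_{4}  ⟹  sig = (2; 1)
  • {3,6}:  v_{3} + v_{6} = v_{2}  ⟹  sig = (2; 1)
  • {4,6}:  v_{4} + v_{6} = v_{0}  ⟹  sig = (2; 1)
  • {3,5}:  v_{3} + v_{5} = v_{1} + v_{4}  ⟹  sig = (2; 1,1)
  • {1,5}:  v_{1} + v_{5} = 2·v_{4}  ⟹  sig = (2; 2)
  • {3,4}:  v_{3} + v_{4} = 2·v_{1}  ⟹  sig = (2; 2)
  • {5,6}:  v_{5} + v_{6} = 2·v_{0}  ⟹  sig = (2; 2)

Hence PRS(X_Σ) =
{ (2; —) ×2,  (2; 1) ×8,  (2; 1,1),  (2; 2) ×3 }


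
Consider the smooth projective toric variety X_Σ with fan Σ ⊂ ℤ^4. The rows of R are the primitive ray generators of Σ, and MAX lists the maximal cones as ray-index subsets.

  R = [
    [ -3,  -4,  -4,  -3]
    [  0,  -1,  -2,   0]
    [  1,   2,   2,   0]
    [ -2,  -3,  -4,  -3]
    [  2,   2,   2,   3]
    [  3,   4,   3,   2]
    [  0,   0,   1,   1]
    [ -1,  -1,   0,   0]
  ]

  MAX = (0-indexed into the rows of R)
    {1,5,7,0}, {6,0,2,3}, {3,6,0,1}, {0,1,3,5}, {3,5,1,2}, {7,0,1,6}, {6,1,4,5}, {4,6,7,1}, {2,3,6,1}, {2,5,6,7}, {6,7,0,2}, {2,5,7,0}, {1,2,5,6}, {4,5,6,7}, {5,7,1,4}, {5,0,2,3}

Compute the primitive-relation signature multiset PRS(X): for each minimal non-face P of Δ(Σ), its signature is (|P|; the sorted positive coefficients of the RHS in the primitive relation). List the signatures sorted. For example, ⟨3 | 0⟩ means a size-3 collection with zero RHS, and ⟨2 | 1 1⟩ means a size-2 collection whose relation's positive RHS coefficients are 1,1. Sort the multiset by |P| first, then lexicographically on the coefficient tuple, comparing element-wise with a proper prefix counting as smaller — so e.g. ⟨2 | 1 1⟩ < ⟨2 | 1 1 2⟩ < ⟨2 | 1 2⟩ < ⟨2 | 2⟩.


Σ has 9 primitive collections:

  P={3,4}:  v_{3} + v_{4} = v_{1}  ⇒ sig = ⟨2 | 1⟩
  P={3,7}:  v_{3} + v_{7} = v_{0}  ⇒ sig = ⟨2 | 1⟩
  P={0,4}:  v_{0} + v_{4} = v_{1} + v_{7}  ⇒ sig = ⟨2 | 1 1⟩
  P={2,4}:  v_{2} + v_{4} = v_{5} + v_{6}  ⇒ sig = ⟨2 | 1 1⟩
  P={0,5,6}:  v_{0} + v_{5} + v_{6} = 0  ⇒ sig = ⟨3 | 0⟩
  P={1,2,7}:  v_{1} + v_{2} + v_{7} = 0  ⇒ sig = ⟨3 | 0⟩
  P={0,1,2}:  v_{0} + v_{1} + v_{2} = v_{3}  ⇒ sig = ⟨3 | 1⟩
  P={3,5,6}:  v_{3} + v_{5} + v_{6} = v_{1} + v_{2}  ⇒ sig = ⟨3 | 1 1⟩
  P={1,5,6,7}:  v_{1} + v_{5} + v_{6} + v_{7} = v_{4}  ⇒ sig = ⟨4 | 1⟩

Signatures (|P|; sorted positive RHS coefficients), sorted:
{ ⟨2 | 1⟩ ×2,  ⟨2 | 1 1⟩ ×2,  ⟨3 | 0⟩ ×2,  ⟨3 | 1⟩,  ⟨3 | 1 1⟩,  ⟨4 | 1⟩ }


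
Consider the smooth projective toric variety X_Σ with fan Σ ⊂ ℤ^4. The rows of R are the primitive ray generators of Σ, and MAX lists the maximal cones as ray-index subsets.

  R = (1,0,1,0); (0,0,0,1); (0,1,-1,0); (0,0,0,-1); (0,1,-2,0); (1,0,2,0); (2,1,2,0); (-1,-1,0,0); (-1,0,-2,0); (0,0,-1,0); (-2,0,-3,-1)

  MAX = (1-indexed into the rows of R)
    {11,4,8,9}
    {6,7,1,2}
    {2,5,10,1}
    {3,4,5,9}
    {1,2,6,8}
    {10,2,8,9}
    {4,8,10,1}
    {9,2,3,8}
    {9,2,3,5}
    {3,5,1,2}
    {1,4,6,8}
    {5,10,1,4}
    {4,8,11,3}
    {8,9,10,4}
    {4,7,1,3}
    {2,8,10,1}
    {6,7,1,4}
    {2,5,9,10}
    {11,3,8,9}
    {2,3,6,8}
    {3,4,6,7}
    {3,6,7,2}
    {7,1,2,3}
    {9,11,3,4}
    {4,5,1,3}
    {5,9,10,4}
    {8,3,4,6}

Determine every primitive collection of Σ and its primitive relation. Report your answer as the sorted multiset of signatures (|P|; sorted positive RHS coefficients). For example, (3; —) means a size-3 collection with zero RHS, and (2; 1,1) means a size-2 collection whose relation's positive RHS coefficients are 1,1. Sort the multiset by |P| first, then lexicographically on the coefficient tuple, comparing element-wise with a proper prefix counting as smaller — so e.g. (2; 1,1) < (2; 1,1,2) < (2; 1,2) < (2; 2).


20 minimal non-faces of Δ(Σ) (on 11 rays):

  {2,4}:  v_{2} + v_{4} = 0  so sig = (2; —)
  {6,9}:  v_{6} + v_{9} = 0  so sig = (2; —)
  {1,9}:  v_{1} + v_{9} = v_{10}  so sig = (2; 1)
  {3,10}:  v_{3} + v_{10} = v_{5}  so sig = (2; 1)
  {5,8}:  v_{5} + v_{8} = v_{9}  so sig = (2; 1)
  {6,10}:  v_{6} + v_{10} = v_{1}  so sig = (2; 1)
  {7,8}:  v_{7} + v_{8} = v_{6}  so sig = (2; 1)
  {1,11}:  v_{1} + v_{11} = v_{4} + v_{9}  so sig = (2; 1,1)
  {5,6}:  v_{5} + v_{6} = v_{1} + v_{3}  so sig = (2; 1,1)
  {7,9}:  v_{7} + v_{9} = v_{1} + v_{3}  so sig = (2; 1,1)
  {7,11}:  v_{7} + v_{11} = v_{3} + v_{4}  so sig = (2; 1,1)
  {2,11}:  v_{2} + v_{11} = v_{3} + v_{8} + v_{9}  so sig = (2; 1,1,1)
  {6,11}:  v_{6} + v_{11} = v_{3} + v_{4} + v_{8}  so sig = (2; 1,1,1)
  {5,11}:  v_{5} + v_{11} = v_{3} + v_{4} + 2·v_{9}  so sig = (2; 1,1,2)
  {7,10}:  v_{7} + v_{10} = 2·v_{1} + v_{3}  so sig = (2; 1,2)
  {10,11}:  v_{10} + v_{11} = v_{4} + 2·v_{9}  so sig = (2; 1,2)
  {5,7}:  v_{5} + v_{7} = 2·v_{1} + 2·v_{3}  so sig = (2; 2,2)
  {1,3,8}:  v_{1} + v_{3} + v_{8} = 0  so sig = (3; —)
  {1,3,6}:  v_{1} + v_{3} + v_{6} = v_{7}  so sig = (3; 1)
  {3,4,8,9}:  v_{3} + v_{4} + v_{8} + v_{9} = v_{11}  so sig = (4; 1)

so the primitive-relation signature multiset is
[(2; —), (2; —), (2; 1), (2; 1), (2; 1), (2; 1), (2; 1), (2; 1,1), (2; 1,1), (2; 1,1), (2; 1,1), (2; 1,1,1), (2; 1,1,1), (2; 1,1,2), (2; 1,2), (2; 1,2), (2; 2,2), (3; —), (3; 1), (4; 1)]


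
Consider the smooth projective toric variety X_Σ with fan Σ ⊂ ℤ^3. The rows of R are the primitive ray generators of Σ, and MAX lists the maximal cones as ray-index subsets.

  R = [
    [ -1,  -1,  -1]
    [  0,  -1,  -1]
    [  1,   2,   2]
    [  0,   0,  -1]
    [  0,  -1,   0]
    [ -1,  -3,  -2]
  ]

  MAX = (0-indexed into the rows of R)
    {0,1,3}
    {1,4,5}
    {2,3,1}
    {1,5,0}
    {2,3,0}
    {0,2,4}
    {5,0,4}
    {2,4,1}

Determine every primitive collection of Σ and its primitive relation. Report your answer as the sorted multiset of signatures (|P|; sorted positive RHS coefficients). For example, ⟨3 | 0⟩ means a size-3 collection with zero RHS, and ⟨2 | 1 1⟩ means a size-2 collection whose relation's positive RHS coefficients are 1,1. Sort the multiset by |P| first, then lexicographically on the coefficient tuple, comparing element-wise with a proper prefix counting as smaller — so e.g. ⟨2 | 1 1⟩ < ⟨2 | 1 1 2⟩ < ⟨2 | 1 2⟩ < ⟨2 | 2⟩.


5 collections generate NE(X_Σ); each relation:

  {2,5}:  v_{2} + v_{5} = v_{4}  so sig = ⟨2 | 1⟩
  {3,4}:  v_{3} + v_{4} = v_{1}  so sig = ⟨2 | 1⟩
  {3,5}:  v_{3} + v_{5} = v_{0} + 2·v_{1}  so sig = ⟨2 | 1 2⟩
  {0,1,2}:  v_{0} + v_{1} + v_{2} = 0  so sig = ⟨3 | 0⟩
  {0,1,4}:  v_{0} + v_{1} + v_{4} = v_{5}  so sig = ⟨3 | 1⟩

Sorted signature multiset PRS(X):
    ⟨2 | 1⟩
    ⟨2 | 1⟩
    ⟨2 | 1 2⟩
    ⟨3 | 0⟩
    ⟨3 | 1⟩


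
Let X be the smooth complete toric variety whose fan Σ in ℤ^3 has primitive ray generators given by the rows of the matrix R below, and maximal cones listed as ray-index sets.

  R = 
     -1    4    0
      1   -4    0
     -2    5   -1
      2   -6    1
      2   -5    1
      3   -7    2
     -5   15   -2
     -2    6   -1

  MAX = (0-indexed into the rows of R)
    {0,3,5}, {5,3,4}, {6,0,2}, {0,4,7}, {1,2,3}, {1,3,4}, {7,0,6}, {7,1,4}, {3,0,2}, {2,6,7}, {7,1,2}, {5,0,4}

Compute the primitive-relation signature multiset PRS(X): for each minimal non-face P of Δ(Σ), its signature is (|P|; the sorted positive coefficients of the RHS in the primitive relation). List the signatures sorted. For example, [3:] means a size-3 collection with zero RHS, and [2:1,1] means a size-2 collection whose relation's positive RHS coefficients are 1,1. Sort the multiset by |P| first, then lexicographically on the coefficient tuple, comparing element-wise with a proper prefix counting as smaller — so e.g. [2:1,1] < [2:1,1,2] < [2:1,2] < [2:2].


Minimal non-faces — 12 found among 8 rays, 12 max cones:

  P = {0,1}:  v_{0} + v_{1} = 0  ⇒ sig = [2:]
  P = {2,4}:  v_{2} + v_{4} = 0  ⇒ sig = [2:]
  P = {3,7}:  v_{3} + v_{7} = 0  ⇒ sig = [2:]
  P = {1,5}:  v_{1} + v_{5} = v_{3} + v_{4}  ⇒ sig = [2:1,1]
  P = {1,6}:  v_{1} + v_{6} = v_{2} + v_{7}  ⇒ sig = [2:1,1]
  P = {2,5}:  v_{2} + v_{5} = v_{0} + v_{3}  ⇒ sig = [2:1,1]
  P = {3,6}:  v_{3} + v_{6} = v_{0} + v_{2}  ⇒ sig = [2:1,1]
  P = {4,6}:  v_{4} + v_{6} = v_{0} + v_{7}  ⇒ sig = [2:1,1]
  P = {5,7}:  v_{5} + v_{7} = v_{0} + v_{4}  ⇒ sig = [2:1,1]
  P = {5,6}:  v_{5} + v_{6} = 2·v_{0}  ⇒ sig = [2:2]
  P = {0,2,7}:  v_{0} + v_{2} + v_{7} = v_{6}  ⇒ sig = [3:1]
  P = {0,3,4}:  v_{0} + v_{3} + v_{4} = v_{5}  ⇒ sig = [3:1]

so the primitive-relation signature multiset is
{ [2:] ×3,  [2:1,1] ×6,  [2:2],  [3:1] ×2 }


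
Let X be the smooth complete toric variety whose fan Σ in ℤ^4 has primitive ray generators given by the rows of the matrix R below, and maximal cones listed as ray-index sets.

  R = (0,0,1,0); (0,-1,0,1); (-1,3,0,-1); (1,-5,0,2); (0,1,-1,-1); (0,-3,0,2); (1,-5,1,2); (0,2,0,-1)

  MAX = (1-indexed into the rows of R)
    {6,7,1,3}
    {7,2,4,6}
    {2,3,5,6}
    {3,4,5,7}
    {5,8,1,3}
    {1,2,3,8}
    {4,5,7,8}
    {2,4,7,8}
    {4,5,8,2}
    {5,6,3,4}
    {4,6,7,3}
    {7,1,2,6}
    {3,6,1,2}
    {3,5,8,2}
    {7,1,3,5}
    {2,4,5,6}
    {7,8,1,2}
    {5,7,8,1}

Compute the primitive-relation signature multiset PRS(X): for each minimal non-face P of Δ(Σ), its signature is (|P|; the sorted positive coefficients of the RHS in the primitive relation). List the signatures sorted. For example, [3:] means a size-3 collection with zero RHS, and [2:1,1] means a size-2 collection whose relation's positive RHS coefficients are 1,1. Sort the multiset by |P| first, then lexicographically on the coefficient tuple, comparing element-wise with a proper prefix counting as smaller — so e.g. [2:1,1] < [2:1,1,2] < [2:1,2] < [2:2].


10 minimal non-faces of Δ(Σ) (on 8 rays):

  P={1,4}:  v_{1} + v_{4} = v_{7}  so sig = [2:1]
  P={6,8}:  v_{6} + v_{8} = v_{2}  so sig = [2:1]
  P={1,2,5}:  v_{1} + v_{2} + v_{5} = 0  so sig = [3:]
  P={3,4,8}:  v_{3} + v_{4} + v_{8} = 0  so sig = [3:]
  P={2,3,4}:  v_{2} + v_{3} + v_{4} = v_{6}  so sig = [3:1]
  P={2,5,7}:  v_{2} + v_{5} + v_{7} = v_{4}  so sig = [3:1]
  P={3,7,8}:  v_{3} + v_{7} + v_{8} = v_{1}  so sig = [3:1]
  P={1,5,6}:  v_{1} + v_{5} + v_{6} = v_{3} + v_{4}  so sig = [3:1,1]
  P={2,3,7}:  v_{2} + v_{3} + v_{7} = v_{1} + v_{6}  so sig = [3:1,1]
  P={5,6,7}:  v_{5} + v_{6} + v_{7} = v_{3} + 2·v_{4}  so sig = [3:1,2]

Sorted signature multiset PRS(X):
    |P|=2: 2 collections, coeffs (1), (1)
    |P|=3: 8 collections, coeffs (), (), (1), (1), (1), (1,1), (1,1), (1,2)


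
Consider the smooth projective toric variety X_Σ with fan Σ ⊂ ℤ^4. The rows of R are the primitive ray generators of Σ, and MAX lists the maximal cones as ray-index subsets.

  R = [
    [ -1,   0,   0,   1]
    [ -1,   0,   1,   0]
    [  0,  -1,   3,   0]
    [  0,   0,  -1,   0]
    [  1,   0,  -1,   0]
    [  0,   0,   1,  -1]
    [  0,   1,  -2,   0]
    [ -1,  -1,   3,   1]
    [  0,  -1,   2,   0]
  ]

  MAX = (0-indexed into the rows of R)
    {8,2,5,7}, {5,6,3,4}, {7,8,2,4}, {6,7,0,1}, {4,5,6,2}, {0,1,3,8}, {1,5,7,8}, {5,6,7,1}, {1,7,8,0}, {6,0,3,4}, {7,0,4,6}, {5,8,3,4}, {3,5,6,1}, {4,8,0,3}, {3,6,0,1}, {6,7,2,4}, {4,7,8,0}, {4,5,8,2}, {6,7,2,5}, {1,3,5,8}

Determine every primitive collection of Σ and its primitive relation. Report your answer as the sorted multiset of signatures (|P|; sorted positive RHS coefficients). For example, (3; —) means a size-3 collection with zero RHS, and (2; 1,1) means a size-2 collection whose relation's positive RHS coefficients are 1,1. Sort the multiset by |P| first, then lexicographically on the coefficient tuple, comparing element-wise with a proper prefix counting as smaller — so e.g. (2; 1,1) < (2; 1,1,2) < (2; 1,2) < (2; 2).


8 collections generate NE(X_Σ); each relation:

  P = {1,4}:  v_{1} + v_{4} = 0 ; sig = (2; —)
  P = {6,8}:  v_{6} + v_{8} = 0 ; sig = (2; —)
  P = {0,2}:  v_{0} + v_{2} = v_{7} ; sig = (2; 1)
  P = {0,5}:  v_{0} + v_{5} = v_{1} ; sig = (2; 1)
  P = {2,3}:  v_{2} + v_{3} = v_{8} ; sig = (2; 1)
  P = {1,2}:  v_{1} + v_{2} = v_{5} + v_{7} ; sig = (2; 1,1)
  P = {3,7}:  v_{3} + v_{7} = v_{0} + v_{8} ; sig = (2; 1,1)
  P = {4,5,7}:  v_{4} + v_{5} + v_{7} = v_{2} ; sig = (3; 1)

so the primitive-relation signature multiset is
    (2; —)
    (2; —)
    (2; 1)
    (2; 1)
    (2; 1)
    (2; 1,1)
    (2; 1,1)
    (3; 1)


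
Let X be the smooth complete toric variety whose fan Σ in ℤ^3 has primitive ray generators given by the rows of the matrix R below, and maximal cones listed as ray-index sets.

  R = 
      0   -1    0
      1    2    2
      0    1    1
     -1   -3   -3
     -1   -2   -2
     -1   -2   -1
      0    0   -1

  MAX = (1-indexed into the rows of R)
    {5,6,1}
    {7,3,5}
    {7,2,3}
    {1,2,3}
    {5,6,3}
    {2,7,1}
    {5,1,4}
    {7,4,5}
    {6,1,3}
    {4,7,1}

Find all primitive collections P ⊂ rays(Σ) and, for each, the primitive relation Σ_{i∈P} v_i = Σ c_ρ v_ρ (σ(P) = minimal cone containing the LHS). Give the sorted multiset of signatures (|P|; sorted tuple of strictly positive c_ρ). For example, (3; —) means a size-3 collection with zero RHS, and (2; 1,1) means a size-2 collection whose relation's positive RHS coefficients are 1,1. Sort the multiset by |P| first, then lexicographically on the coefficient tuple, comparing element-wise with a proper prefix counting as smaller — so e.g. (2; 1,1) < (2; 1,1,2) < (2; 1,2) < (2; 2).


Primitive collections (9):

  P = {2,5}:  v_{2} + v_{5} = 0  ⟹  sig = (2; —)
  P = {3,4}:  v_{3} + v_{4} = v_{5}  ⟹  sig = (2; 1)
  P = {6,7}:  v_{6} + v_{7} = v_{5}  ⟹  sig = (2; 1)
  P = {2,4}:  v_{2} + v_{4} = v_{1} + v_{7}  ⟹  sig = (2; 1,1)
  P = {2,6}:  v_{2} + v_{6} = v_{1} + v_{3}  ⟹  sig = (2; 1,1)
  P = {4,6}:  v_{4} + v_{6} = v_{1} + 2·v_{5}  ⟹  sig = (2; 1,2)
  P = {1,3,7}:  v_{1} + v_{3} + v_{7} = 0  ⟹  sig = (3; —)
  P = {1,3,5}:  v_{1} + v_{3} + v_{5} = v_{6}  ⟹  sig = (3; 1)
  P = {1,5,7}:  v_{1} + v_{5} + v_{7} = v_{4}  ⟹  sig = (3; 1)

so the primitive-relation signature multiset is
    (2; —)
    (2; 1)
    (2; 1)
    (2; 1,1)
    (2; 1,1)
    (2; 1,2)
    (3; —)
    (3; 1)
    (3; 1)


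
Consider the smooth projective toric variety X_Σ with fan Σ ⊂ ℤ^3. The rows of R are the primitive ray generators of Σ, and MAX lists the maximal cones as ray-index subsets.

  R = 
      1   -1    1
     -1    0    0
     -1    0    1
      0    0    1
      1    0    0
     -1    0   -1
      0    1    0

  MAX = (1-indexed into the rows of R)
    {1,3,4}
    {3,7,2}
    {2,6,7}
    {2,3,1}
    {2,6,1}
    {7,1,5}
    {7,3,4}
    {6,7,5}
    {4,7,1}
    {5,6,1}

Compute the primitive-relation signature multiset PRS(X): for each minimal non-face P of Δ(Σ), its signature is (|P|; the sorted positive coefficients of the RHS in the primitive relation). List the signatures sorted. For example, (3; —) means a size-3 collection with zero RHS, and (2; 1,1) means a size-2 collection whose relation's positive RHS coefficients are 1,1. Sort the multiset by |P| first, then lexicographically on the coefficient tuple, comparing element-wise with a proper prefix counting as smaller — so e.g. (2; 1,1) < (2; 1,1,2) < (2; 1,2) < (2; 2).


Σ has 9 primitive collections:

  {2,5}:  v_{2} + v_{5} = 0  so sig = (2; —)
  {2,4}:  v_{2} + v_{4} = v_{3}  so sig = (2; 1)
  {3,5}:  v_{3} + v_{5} = v_{4}  so sig = (2; 1)
  {4,6}:  v_{4} + v_{6} = v_{2}  so sig = (2; 1)
  {4,5}:  v_{4} + v_{5} = v_{1} + v_{7}  so sig = (2; 1,1)
  {3,6}:  v_{3} + v_{6} = 2·v_{2}  so sig = (2; 2)
  {1,6,7}:  v_{1} + v_{6} + v_{7} = 0  so sig = (3; —)
  {1,2,7}:  v_{1} + v_{2} + v_{7} = v_{4}  so sig = (3; 1)
  {1,3,7}:  v_{1} + v_{3} + v_{7} = 2·v_{4}  so sig = (3; 2)

Signatures (|P|; sorted positive RHS coefficients), sorted:
{ (2; —),  (2; 1) ×3,  (2; 1,1),  (2; 2),  (3; —),  (3; 1),  (3; 2) }


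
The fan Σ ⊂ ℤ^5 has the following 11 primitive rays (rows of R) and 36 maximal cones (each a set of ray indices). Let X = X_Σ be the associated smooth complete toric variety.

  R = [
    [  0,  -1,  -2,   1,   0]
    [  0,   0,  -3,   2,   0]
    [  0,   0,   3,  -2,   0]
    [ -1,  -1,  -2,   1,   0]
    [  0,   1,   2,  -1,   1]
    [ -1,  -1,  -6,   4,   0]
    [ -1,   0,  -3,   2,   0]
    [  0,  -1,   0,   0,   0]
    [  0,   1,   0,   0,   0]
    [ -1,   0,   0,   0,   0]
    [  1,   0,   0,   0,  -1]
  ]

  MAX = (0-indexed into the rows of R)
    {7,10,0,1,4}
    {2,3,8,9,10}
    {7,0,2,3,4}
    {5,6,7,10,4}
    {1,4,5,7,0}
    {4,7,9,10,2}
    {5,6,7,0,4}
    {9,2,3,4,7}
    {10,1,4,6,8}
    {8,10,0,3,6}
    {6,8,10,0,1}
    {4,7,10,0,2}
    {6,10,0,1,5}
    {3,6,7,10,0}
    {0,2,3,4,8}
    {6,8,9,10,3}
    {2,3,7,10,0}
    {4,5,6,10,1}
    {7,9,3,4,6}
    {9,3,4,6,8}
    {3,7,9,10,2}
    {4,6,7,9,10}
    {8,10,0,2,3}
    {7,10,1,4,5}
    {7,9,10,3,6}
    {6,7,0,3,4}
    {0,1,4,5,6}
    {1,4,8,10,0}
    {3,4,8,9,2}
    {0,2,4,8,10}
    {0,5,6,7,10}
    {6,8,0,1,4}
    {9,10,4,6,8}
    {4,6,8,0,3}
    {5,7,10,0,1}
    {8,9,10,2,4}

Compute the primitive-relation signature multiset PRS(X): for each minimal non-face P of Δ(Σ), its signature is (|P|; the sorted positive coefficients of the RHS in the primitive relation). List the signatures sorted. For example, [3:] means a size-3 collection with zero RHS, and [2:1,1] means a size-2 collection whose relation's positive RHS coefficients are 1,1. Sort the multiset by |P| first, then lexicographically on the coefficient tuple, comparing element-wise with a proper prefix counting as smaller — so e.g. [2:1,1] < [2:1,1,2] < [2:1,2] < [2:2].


Minimal non-faces — 14 found among 11 rays, 36 max cones:

  {1,2}:  v_{1} + v_{2} = 0 — sig = [2:]
  {7,8}:  v_{7} + v_{8} = 0 — sig = [2:]
  {0,9}:  v_{0} + v_{9} = v_{3} — sig = [2:1]
  {1,9}:  v_{1} + v_{9} = v_{6} — sig = [2:1]
  {2,6}:  v_{2} + v_{6} = v_{9} — sig = [2:1]
  {1,3}:  v_{1} + v_{3} = v_{0} + v_{6} — sig = [2:1,1]
  {2,5}:  v_{2} + v_{5} = v_{6} + v_{7} — sig = [2:1,1]
  {5,8}:  v_{5} + v_{8} = v_{1} + v_{6} — sig = [2:1,1]
  {3,5}:  v_{3} + v_{5} = v_{0} + 2·v_{6} + v_{7} — sig = [2:1,1,2]
  {5,9}:  v_{5} + v_{9} = 2·v_{6} + v_{7} — sig = [2:1,2]
  {3,4,10}:  v_{3} + v_{4} + v_{10} = 0 — sig = [3:]
  {1,6,7}:  v_{1} + v_{6} + v_{7} = v_{5} — sig = [3:1]
  {0,4,6,10}:  v_{0} + v_{4} + v_{6} + v_{10} = v_{1} — sig = [4:1]
  {0,4,5,10}:  v_{0} + v_{4} + v_{5} + v_{10} = 2·v_{1} + v_{7} — sig = [4:1,2]

so the primitive-relation signature multiset is
    [2:]
    [2:]
    [2:1]
    [2:1]
    [2:1]
    [2:1,1]
    [2:1,1]
    [2:1,1]
    [2:1,1,2]
    [2:1,2]
    [3:]
    [3:1]
    [4:1]
    [4:1,2]


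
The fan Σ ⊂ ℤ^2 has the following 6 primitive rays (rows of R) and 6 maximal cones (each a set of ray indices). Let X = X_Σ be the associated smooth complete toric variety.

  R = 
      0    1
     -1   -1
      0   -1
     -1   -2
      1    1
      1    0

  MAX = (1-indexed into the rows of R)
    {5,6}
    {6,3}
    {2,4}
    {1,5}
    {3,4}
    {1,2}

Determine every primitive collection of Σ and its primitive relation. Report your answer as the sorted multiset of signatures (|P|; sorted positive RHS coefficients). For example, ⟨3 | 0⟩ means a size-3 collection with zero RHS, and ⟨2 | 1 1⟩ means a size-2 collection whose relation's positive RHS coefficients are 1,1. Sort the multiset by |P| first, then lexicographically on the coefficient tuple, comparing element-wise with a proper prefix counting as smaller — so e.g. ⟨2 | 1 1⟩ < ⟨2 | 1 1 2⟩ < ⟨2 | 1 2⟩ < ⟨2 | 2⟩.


Δ(Σ) — 6 vertices, 9 min non-faces:

  • {1,3}:  v_{1} + v_{3} = 0 — sig = ⟨2 | 0⟩
  • {2,5}:  v_{2} + v_{5} = 0 — sig = ⟨2 | 0⟩
  • {1,4}:  v_{1} + v_{4} = v_{2} — sig = ⟨2 | 1⟩
  • {1,6}:  v_{1} + v_{6} = v_{5} — sig = ⟨2 | 1⟩
  • {2,3}:  v_{2} + v_{3} = v_{4} — sig = ⟨2 | 1⟩
  • {2,6}:  v_{2} + v_{6} = v_{3} — sig = ⟨2 | 1⟩
  • {3,5}:  v_{3} + v_{5} = v_{6} — sig = ⟨2 | 1⟩
  • {4,5}:  v_{4} + v_{5} = v_{3} — sig = ⟨2 | 1⟩
  • {4,6}:  v_{4} + v_{6} = 2·v_{3} — sig = ⟨2 | 2⟩

Hence PRS(X_Σ) =
    ⟨2 | 0⟩
    ⟨2 | 0⟩
    ⟨2 | 1⟩
    ⟨2 | 1⟩
    ⟨2 | 1⟩
    ⟨2 | 1⟩
    ⟨2 | 1⟩
    ⟨2 | 1⟩
    ⟨2 | 2⟩


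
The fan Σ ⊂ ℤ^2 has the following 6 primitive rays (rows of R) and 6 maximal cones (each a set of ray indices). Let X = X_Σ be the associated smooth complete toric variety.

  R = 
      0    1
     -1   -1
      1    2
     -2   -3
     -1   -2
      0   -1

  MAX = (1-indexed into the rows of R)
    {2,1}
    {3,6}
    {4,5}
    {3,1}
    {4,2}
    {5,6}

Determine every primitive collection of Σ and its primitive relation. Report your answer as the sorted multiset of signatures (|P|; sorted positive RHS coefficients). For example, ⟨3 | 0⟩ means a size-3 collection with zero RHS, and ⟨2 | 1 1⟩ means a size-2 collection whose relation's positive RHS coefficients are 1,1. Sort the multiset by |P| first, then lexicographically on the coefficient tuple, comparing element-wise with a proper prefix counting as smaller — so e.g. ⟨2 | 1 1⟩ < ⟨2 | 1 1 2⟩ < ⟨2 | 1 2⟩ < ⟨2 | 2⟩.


9 collections generate NE(X_Σ); each relation:

  P={1,6}:  v_{1} + v_{6} = 0  →  sig = ⟨2 | 0⟩
  P={3,5}:  v_{3} + v_{5} = 0  →  sig = ⟨2 | 0⟩
  P={1,5}:  v_{1} + v_{5} = v_{2}  →  sig = ⟨2 | 1⟩
  P={2,3}:  v_{2} + v_{3} = v_{1}  →  sig = ⟨2 | 1⟩
  P={2,5}:  v_{2} + v_{5} = v_{4}  →  sig = ⟨2 | 1⟩
  P={2,6}:  v_{2} + v_{6} = v_{5}  →  sig = ⟨2 | 1⟩
  P={3,4}:  v_{3} + v_{4} = v_{2}  →  sig = ⟨2 | 1⟩
  P={1,4}:  v_{1} + v_{4} = 2·v_{2}  →  sig = ⟨2 | 2⟩
  P={4,6}:  v_{4} + v_{6} = 2·v_{5}  →  sig = ⟨2 | 2⟩

so the primitive-relation signature multiset is
    ⟨2 | 0⟩
    ⟨2 | 0⟩
    ⟨2 | 1⟩
    ⟨2 | 1⟩
    ⟨2 | 1⟩
    ⟨2 | 1⟩
    ⟨2 | 1⟩
    ⟨2 | 2⟩
    ⟨2 | 2⟩


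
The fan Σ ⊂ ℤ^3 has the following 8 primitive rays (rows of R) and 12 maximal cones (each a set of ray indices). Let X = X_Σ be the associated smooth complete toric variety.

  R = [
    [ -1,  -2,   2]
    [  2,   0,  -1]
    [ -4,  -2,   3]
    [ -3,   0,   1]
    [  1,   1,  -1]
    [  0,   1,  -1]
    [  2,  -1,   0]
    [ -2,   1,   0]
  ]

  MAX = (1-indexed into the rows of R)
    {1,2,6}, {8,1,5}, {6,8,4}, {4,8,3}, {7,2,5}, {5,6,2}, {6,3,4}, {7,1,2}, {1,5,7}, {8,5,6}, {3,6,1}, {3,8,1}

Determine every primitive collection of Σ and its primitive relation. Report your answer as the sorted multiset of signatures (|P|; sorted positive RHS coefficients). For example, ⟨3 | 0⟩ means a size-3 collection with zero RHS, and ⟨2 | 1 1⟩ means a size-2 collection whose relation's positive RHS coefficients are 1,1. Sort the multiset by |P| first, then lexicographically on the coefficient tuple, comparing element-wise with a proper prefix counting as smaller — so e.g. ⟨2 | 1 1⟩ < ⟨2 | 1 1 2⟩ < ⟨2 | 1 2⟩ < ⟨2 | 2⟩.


14 collections generate NE(X_Σ); each relation:

  • {7,8}:  v_{7} + v_{8} = 0  so sig = ⟨2 | 0⟩
  • {1,4}:  v_{1} + v_{4} = v_{3}  so sig = ⟨2 | 1⟩
  • {2,8}:  v_{2} + v_{8} = v_{6}  so sig = ⟨2 | 1⟩
  • {4,5}:  v_{4} + v_{5} = v_{8}  so sig = ⟨2 | 1⟩
  • {6,7}:  v_{6} + v_{7} = v_{2}  so sig = ⟨2 | 1⟩
  • {3,5}:  v_{3} + v_{5} = v_{1} + v_{8}  so sig = ⟨2 | 1 1⟩
  • {4,7}:  v_{4} + v_{7} = v_{1} + v_{6}  so sig = ⟨2 | 1 1⟩
  • {2,4}:  v_{2} + v_{4} = v_{1} + 2·v_{6}  so sig = ⟨2 | 1 2⟩
  • {3,7}:  v_{3} + v_{7} = 2·v_{1} + v_{6}  so sig = ⟨2 | 1 2⟩
  • {2,3}:  v_{2} + v_{3} = 2·v_{1} + 2·v_{6}  so sig = ⟨2 | 2 2⟩
  • {1,5,6}:  v_{1} + v_{5} + v_{6} = 0  so sig = ⟨3 | 0⟩
  • {1,2,5}:  v_{1} + v_{2} + v_{5} = v_{7}  so sig = ⟨3 | 1⟩
  • {1,6,8}:  v_{1} + v_{6} + v_{8} = v_{4}  so sig = ⟨3 | 1⟩
  • {3,6,8}:  v_{3} + v_{6} + v_{8} = 2·v_{4}  so sig = ⟨3 | 2⟩

so the primitive-relation signature multiset is
    |P|=2: 10 collections, coeffs (), (1), (1), (1), (1), (1,1), (1,1), (1,2), (1,2), (2,2)
    |P|=3: 4 collections, coeffs (), (1), (1), (2)


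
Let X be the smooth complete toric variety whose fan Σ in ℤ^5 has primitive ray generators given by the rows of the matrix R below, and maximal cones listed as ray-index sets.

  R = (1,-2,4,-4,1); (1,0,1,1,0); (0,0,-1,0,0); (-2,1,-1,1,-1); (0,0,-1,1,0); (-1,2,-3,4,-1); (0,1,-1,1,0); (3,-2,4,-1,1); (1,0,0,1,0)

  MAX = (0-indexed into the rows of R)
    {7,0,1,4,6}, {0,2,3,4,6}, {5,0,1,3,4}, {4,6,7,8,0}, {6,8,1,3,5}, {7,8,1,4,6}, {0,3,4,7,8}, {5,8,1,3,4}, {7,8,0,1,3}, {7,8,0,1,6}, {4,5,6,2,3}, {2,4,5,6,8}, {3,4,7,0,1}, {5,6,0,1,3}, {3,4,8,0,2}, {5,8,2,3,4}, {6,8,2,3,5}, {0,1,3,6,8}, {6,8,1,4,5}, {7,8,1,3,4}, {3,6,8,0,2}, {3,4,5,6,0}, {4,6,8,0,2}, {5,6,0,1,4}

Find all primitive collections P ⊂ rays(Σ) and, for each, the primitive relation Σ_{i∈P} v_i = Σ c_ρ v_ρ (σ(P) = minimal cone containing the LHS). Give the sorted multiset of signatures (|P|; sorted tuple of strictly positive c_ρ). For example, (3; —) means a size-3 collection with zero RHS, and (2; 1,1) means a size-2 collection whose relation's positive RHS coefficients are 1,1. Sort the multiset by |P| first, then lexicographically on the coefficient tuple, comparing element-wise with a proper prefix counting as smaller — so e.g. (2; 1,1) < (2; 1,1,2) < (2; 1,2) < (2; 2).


The 9 primitive collections of Σ (r=9, n=5):

  {1,2}:  v_{1} + v_{2} = v_{8} ; sig = (2; 1)
  {2,7}:  v_{2} + v_{7} = v_{0} + v_{4} + 2·v_{8} ; sig = (2; 1,1,2)
  {5,7}:  v_{5} + v_{7} = 2·v_{1} + v_{4} ; sig = (2; 1,2)
  {0,2,5}:  v_{0} + v_{2} + v_{5} = 0 ; sig = (3; —)
  {0,5,8}:  v_{0} + v_{5} + v_{8} = v_{1} ; sig = (3; 1)
  {3,6,7}:  v_{3} + v_{6} + v_{7} = v_{0} + v_{1} + v_{5} ; sig = (3; 1,1,1)
  {0,1,4,8}:  v_{0} + v_{1} + v_{4} + v_{8} = v_{7} ; sig = (4; 1)
  {3,4,6,8}:  v_{3} + v_{4} + v_{6} + v_{8} = v_{5} ; sig = (4; 1)
  {1,3,4,6}:  v_{1} + v_{3} + v_{4} + v_{6} = v_{0} + 2·v_{5} ; sig = (4; 1,2)

Signatures (|P|; sorted positive RHS coefficients), sorted:
    |P|=2: 3 collections, coeffs (1), (1,1,2), (1,2)
    |P|=3: 3 collections, coeffs (), (1), (1,1,1)
    |P|=4: 3 collections, coeffs (1), (1), (1,2)


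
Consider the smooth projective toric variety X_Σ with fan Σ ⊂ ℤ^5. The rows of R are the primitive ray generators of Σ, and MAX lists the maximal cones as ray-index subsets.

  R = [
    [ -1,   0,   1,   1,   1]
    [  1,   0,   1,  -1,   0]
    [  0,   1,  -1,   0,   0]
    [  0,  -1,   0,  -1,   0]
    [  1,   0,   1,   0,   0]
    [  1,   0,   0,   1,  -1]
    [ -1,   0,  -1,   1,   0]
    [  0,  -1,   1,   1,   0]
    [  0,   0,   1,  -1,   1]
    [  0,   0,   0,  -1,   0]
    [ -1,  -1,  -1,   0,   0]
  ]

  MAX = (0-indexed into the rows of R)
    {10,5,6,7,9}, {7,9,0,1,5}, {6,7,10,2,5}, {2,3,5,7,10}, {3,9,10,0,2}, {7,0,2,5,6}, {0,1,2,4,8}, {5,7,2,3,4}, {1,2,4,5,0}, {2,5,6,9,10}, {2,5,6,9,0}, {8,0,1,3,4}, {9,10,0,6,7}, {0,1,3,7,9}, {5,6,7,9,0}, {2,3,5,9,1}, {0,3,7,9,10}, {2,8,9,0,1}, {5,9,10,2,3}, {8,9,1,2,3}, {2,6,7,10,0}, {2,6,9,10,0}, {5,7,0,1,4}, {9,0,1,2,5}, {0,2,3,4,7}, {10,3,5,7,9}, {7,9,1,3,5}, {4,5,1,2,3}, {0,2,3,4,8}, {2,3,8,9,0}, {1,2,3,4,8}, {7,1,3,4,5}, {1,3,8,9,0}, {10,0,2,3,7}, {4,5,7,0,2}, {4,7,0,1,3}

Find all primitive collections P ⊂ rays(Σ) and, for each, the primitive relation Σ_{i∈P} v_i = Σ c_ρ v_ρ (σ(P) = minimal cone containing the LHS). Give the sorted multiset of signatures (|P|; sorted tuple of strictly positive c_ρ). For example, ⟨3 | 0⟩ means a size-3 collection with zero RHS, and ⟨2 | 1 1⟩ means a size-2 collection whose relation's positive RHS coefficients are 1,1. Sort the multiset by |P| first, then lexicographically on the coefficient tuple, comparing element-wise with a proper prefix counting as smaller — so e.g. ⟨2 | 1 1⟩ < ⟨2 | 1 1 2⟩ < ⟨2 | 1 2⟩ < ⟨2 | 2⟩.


The 15 primitive collections of Σ (r=11, n=5):

  P={1,6}:  v_{1} + v_{6} = 0  so sig = ⟨2 | 0⟩
  P={1,10}:  v_{1} + v_{10} = v_{3}  so sig = ⟨2 | 1⟩
  P={3,6}:  v_{3} + v_{6} = v_{10}  so sig = ⟨2 | 1⟩
  P={4,9}:  v_{4} + v_{9} = v_{1}  so sig = ⟨2 | 1⟩
  P={5,8}:  v_{5} + v_{8} = v_{4}  so sig = ⟨2 | 1⟩
  P={4,6}:  v_{4} + v_{6} = v_{2} + v_{7}  so sig = ⟨2 | 1 1⟩
  P={4,10}:  v_{4} + v_{10} = v_{2} + v_{3} + v_{7}  so sig = ⟨2 | 1 1 1⟩
  P={6,8}:  v_{6} + v_{8} = v_{0} + v_{2} + v_{3}  so sig = ⟨2 | 1 1 1⟩
  P={7,8}:  v_{7} + v_{8} = v_{0} + v_{3} + v_{4}  so sig = ⟨2 | 1 1 1⟩
  P={8,10}:  v_{8} + v_{10} = v_{0} + v_{2} + 2·v_{3}  so sig = ⟨2 | 1 1 2⟩
  P={2,7,9}:  v_{2} + v_{7} + v_{9} = 0  so sig = ⟨3 | 0⟩
  P={0,3,5}:  v_{0} + v_{3} + v_{5} = v_{7}  so sig = ⟨3 | 1⟩
  P={1,2,7}:  v_{1} + v_{2} + v_{7} = v_{4}  so sig = ⟨3 | 1⟩
  P={0,5,10}:  v_{0} + v_{5} + v_{10} = v_{6} + v_{7}  so sig = ⟨3 | 1 1⟩
  P={0,1,2,3}:  v_{0} + v_{1} + v_{2} + v_{3} = v_{8}  so sig = ⟨4 | 1⟩

Sorted signature multiset PRS(X):
[⟨2 | 0⟩, ⟨2 | 1⟩, ⟨2 | 1⟩, ⟨2 | 1⟩, ⟨2 | 1⟩, ⟨2 | 1 1⟩, ⟨2 | 1 1 1⟩, ⟨2 | 1 1 1⟩, ⟨2 | 1 1 1⟩, ⟨2 | 1 1 2⟩, ⟨3 | 0⟩, ⟨3 | 1⟩, ⟨3 | 1⟩, ⟨3 | 1 1⟩, ⟨4 | 1⟩]


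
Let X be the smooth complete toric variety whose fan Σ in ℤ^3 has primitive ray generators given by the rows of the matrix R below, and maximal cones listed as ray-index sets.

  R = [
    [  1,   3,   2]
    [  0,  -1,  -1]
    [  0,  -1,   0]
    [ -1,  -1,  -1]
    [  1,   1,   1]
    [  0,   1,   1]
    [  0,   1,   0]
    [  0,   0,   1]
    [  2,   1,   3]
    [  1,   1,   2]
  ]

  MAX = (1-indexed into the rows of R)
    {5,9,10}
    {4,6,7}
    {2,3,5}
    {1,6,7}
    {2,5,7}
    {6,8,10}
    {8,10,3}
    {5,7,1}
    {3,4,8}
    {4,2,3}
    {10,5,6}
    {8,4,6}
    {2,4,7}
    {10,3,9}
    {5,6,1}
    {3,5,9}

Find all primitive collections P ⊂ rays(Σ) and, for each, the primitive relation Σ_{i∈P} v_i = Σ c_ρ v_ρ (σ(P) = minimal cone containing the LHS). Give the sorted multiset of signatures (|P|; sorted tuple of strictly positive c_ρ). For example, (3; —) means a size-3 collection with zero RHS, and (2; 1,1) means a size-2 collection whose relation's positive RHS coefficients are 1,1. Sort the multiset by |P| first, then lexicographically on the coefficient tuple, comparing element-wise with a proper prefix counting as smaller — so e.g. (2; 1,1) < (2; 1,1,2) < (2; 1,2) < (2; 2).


Δ(Σ) — 10 vertices, 23 min non-faces:

  • {2,6}:  v_{2} + v_{6} = 0  ⇒ sig = (2; —)
  • {3,7}:  v_{3} + v_{7} = 0  ⇒ sig = (2; —)
  • {4,5}:  v_{4} + v_{5} = 0  ⇒ sig = (2; —)
  • {2,8}:  v_{2} + v_{8} = v_{3}  ⇒ sig = (2; 1)
  • {3,6}:  v_{3} + v_{6} = v_{8}  ⇒ sig = (2; 1)
  • {4,10}:  v_{4} + v_{10} = v_{8}  ⇒ sig = (2; 1)
  • {5,8}:  v_{5} + v_{8} = v_{10}  ⇒ sig = (2; 1)
  • {7,8}:  v_{7} + v_{8} = v_{6}  ⇒ sig = (2; 1)
  • {1,2}:  v_{1} + v_{2} = v_{5} + v_{7}  ⇒ sig = (2; 1,1)
  • {1,3}:  v_{1} + v_{3} = v_{5} + v_{6}  ⇒ sig = (2; 1,1)
  • {1,4}:  v_{1} + v_{4} = v_{6} + v_{7}  ⇒ sig = (2; 1,1)
  • {2,10}:  v_{2} + v_{10} = v_{3} + v_{5}  ⇒ sig = (2; 1,1)
  • {4,9}:  v_{4} + v_{9} = v_{3} + v_{10}  ⇒ sig = (2; 1,1)
  • {7,9}:  v_{7} + v_{9} = v_{5} + v_{10}  ⇒ sig = (2; 1,1)
  • {7,10}:  v_{7} + v_{10} = v_{5} + v_{6}  ⇒ sig = (2; 1,1)
  • {1,9}:  v_{1} + v_{9} = 2·v_{5} + v_{6} + v_{10}  ⇒ sig = (2; 1,1,2)
  • {1,8}:  v_{1} + v_{8} = v_{5} + 2·v_{6}  ⇒ sig = (2; 1,2)
  • {8,9}:  v_{8} + v_{9} = v_{3} + 2·v_{10}  ⇒ sig = (2; 1,2)
  • {6,9}:  v_{6} + v_{9} = 2·v_{10}  ⇒ sig = (2; 2)
  • {1,10}:  v_{1} + v_{10} = 2·v_{5} + 2·v_{6}  ⇒ sig = (2; 2,2)
  • {2,9}:  v_{2} + v_{9} = 2·v_{3} + 2·v_{5}  ⇒ sig = (2; 2,2)
  • {3,5,10}:  v_{3} + v_{5} + v_{10} = v_{9}  ⇒ sig = (3; 1)
  • {5,6,7}:  v_{5} + v_{6} + v_{7} = v_{1}  ⇒ sig = (3; 1)

Hence PRS(X_Σ) =
    |P|=2: 21 collections, coeffs (), (), (), (1), (1), (1), (1), (1), (1,1), (1,1), (1,1), (1,1), (1,1), (1,1), (1,1), (1,1,2), (1,2), (1,2), (2), (2,2), (2,2)
    |P|=3: 2 collections, coeffs (1), (1)


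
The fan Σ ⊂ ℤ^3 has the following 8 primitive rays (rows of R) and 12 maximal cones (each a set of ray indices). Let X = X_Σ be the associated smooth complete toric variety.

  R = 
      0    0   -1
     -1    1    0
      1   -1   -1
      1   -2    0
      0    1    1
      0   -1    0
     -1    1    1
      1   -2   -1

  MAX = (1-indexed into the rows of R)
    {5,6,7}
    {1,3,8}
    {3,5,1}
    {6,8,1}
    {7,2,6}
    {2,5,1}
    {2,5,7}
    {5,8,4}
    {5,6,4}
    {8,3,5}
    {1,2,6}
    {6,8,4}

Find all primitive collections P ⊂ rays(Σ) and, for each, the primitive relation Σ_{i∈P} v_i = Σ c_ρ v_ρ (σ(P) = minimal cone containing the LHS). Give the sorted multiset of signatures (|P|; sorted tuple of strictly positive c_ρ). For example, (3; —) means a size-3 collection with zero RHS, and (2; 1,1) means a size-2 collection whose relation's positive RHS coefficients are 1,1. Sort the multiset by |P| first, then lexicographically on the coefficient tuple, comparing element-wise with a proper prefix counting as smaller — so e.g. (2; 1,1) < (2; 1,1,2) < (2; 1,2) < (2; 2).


|primitive collections| = 14. Relations:

  P={3,7}:  v_{3} + v_{7} = 0  →  sig = (2; —)
  P={1,4}:  v_{1} + v_{4} = v_{8}  →  sig = (2; 1)
  P={1,7}:  v_{1} + v_{7} = v_{2}  →  sig = (2; 1)
  P={2,3}:  v_{2} + v_{3} = v_{1}  →  sig = (2; 1)
  P={2,4}:  v_{2} + v_{4} = v_{6}  →  sig = (2; 1)
  P={3,6}:  v_{3} + v_{6} = v_{8}  →  sig = (2; 1)
  P={7,8}:  v_{7} + v_{8} = v_{6}  →  sig = (2; 1)
  P={2,8}:  v_{2} + v_{8} = v_{1} + v_{6}  →  sig = (2; 1,1)
  P={3,4}:  v_{3} + v_{4} = v_{5} + 2·v_{8}  →  sig = (2; 1,2)
  P={4,7}:  v_{4} + v_{7} = v_{5} + 2·v_{6}  →  sig = (2; 1,2)
  P={1,5,6}:  v_{1} + v_{5} + v_{6} = 0  →  sig = (3; —)
  P={1,5,8}:  v_{1} + v_{5} + v_{8} = v_{3}  →  sig = (3; 1)
  P={2,5,6}:  v_{2} + v_{5} + v_{6} = v_{7}  →  sig = (3; 1)
  P={5,6,8}:  v_{5} + v_{6} + v_{8} = v_{4}  →  sig = (3; 1)

so the primitive-relation signature multiset is
    |P|=2: 10 collections, coeffs (), (1), (1), (1), (1), (1), (1), (1,1), (1,2), (1,2)
    |P|=3: 4 collections, coeffs (), (1), (1), (1)
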